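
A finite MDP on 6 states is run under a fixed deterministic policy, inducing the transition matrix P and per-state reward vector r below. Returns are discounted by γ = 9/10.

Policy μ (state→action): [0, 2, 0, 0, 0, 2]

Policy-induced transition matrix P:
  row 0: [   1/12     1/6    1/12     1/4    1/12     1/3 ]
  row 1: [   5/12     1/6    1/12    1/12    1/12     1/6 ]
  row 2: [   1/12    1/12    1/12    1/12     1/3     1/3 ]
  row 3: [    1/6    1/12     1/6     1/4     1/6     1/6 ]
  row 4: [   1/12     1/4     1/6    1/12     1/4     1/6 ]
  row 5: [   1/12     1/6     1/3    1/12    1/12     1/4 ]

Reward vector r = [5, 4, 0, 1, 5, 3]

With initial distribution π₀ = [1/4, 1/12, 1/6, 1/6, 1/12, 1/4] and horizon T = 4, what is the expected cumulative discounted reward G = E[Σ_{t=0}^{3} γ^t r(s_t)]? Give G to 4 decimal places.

t=0: π = [0.2500, 0.0833, 0.1667, 0.1667, 0.0833, 0.2500], E[r] = 2.9167, γ^t·E[r] = 2.916667, running G = 2.916667
t=1: π = [0.1250, 0.1458, 0.1667, 0.1528, 0.1528, 0.2569], E[r] = 2.8958, γ^t·E[r] = 2.606250, running G = 5.522917
t=2: π = [0.1447, 0.1528, 0.1730, 0.1296, 0.1632, 0.2367], E[r] = 2.9902, γ^t·E[r] = 2.422031, running G = 7.944948
t=3: π = [0.1451, 0.1550, 0.1669, 0.1291, 0.1646, 0.2393], E[r] = 3.0155, γ^t·E[r] = 2.198320, running G = 10.143268

G = 10.1433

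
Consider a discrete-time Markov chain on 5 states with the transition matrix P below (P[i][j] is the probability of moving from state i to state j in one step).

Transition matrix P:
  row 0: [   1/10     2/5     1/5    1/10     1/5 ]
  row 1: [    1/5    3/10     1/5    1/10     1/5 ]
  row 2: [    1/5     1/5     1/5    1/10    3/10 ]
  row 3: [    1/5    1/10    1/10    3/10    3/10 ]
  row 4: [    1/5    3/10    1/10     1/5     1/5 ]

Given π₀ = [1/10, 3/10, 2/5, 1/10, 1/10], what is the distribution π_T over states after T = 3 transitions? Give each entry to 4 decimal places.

π = [0.1819, 0.2717, 0.1618, 0.1533, 0.2313]

t=0: π = [0.1000, 0.3000, 0.4000, 0.1000, 0.1000]
t=1: π = [0.1900, 0.2500, 0.1800, 0.1300, 0.2500]
t=2: π = [0.1810, 0.2750, 0.1620, 0.1510, 0.2310]
t=3: π = [0.1819, 0.2717, 0.1618, 0.1533, 0.2313]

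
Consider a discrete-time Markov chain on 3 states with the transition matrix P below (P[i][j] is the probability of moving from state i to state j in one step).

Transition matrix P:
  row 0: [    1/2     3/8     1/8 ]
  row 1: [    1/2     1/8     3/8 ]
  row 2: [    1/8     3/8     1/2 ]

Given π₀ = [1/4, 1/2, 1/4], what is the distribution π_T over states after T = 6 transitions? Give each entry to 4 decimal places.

π = [0.3799, 0.3000, 0.3200]

t=0: π = [0.2500, 0.5000, 0.2500]
t=1: π = [0.4063, 0.2500, 0.3438]
t=2: π = [0.3711, 0.3125, 0.3164]
t=3: π = [0.3813, 0.2969, 0.3218]
t=4: π = [0.3793, 0.3008, 0.3199]
t=5: π = [0.3800, 0.2998, 0.3202]
t=6: π = [0.3799, 0.3000, 0.3200]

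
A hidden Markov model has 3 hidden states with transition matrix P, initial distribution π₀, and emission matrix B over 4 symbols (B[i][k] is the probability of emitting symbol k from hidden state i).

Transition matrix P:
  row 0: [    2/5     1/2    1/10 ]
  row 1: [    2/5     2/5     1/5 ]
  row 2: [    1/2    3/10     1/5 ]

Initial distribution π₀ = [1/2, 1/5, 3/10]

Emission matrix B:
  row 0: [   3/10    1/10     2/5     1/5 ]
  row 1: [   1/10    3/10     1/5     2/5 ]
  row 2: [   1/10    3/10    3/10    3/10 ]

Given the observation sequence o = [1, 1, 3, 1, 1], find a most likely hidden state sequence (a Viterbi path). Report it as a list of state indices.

path = [2, 1, 1, 1, 1]

t=0: δ = [5.000e-02, 6.000e-02, 9.000e-02]  (obs o_0=1)
t=1: δ = [4.500e-03, 8.100e-03, 5.400e-03]  ψ = [2, 2, 2]  (obs o_1=1)
t=2: δ = [6.480e-04, 1.296e-03, 4.860e-04]  ψ = [1, 1, 1]  (obs o_2=3)
t=3: δ = [5.184e-05, 1.555e-04, 7.776e-05]  ψ = [1, 1, 1]  (obs o_3=1)
t=4: δ = [6.221e-06, 1.866e-05, 9.331e-06]  ψ = [1, 1, 1]  (obs o_4=1)
backtrack: best end state = 1; path = [2, 1, 1, 1, 1]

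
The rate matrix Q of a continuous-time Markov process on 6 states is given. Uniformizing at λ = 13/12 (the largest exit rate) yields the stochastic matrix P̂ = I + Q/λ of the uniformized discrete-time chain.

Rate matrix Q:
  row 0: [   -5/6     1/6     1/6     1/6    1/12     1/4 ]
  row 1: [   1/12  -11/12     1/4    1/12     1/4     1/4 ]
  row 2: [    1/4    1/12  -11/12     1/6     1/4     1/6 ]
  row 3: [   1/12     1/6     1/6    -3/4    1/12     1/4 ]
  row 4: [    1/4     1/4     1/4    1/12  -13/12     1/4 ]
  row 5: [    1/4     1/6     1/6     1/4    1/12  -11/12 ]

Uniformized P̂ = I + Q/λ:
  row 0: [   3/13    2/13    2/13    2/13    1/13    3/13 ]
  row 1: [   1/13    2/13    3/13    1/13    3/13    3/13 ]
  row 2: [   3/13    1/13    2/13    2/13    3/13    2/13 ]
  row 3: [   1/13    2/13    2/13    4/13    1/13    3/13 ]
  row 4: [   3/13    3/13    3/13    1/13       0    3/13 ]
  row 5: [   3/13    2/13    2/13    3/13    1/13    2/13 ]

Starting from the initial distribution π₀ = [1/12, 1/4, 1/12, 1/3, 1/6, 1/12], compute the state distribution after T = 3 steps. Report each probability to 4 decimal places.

π = [0.1807, 0.1497, 0.1746, 0.1757, 0.1174, 0.2019]

t=0: π = [0.0833, 0.2500, 0.0833, 0.3333, 0.1667, 0.0833]
t=1: π = [0.1410, 0.1603, 0.1859, 0.1795, 0.1154, 0.2179]
t=2: π = [0.1785, 0.1484, 0.1750, 0.1770, 0.1213, 0.1997]
t=3: π = [0.1807, 0.1497, 0.1746, 0.1757, 0.1174, 0.2019]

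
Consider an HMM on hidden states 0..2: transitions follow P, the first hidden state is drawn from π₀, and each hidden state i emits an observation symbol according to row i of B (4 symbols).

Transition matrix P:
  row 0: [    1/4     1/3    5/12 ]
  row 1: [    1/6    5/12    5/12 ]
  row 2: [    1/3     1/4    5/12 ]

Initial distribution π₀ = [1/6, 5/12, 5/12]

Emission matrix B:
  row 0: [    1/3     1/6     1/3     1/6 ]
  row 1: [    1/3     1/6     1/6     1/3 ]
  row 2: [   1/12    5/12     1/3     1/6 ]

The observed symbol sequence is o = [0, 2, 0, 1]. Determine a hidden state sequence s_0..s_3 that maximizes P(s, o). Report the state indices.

path = [1, 2, 0, 2]

t=0: δ = [5.556e-02, 1.389e-01, 3.472e-02]  (obs o_0=0)
t=1: δ = [7.716e-03, 9.645e-03, 1.929e-02]  ψ = [1, 1, 1]  (obs o_1=2)
t=2: δ = [2.143e-03, 1.608e-03, 6.698e-04]  ψ = [2, 2, 2]  (obs o_2=0)
t=3: δ = [8.931e-05, 1.191e-04, 3.721e-04]  ψ = [0, 0, 0]  (obs o_3=1)
backtrack: best end state = 2; path = [1, 2, 0, 2]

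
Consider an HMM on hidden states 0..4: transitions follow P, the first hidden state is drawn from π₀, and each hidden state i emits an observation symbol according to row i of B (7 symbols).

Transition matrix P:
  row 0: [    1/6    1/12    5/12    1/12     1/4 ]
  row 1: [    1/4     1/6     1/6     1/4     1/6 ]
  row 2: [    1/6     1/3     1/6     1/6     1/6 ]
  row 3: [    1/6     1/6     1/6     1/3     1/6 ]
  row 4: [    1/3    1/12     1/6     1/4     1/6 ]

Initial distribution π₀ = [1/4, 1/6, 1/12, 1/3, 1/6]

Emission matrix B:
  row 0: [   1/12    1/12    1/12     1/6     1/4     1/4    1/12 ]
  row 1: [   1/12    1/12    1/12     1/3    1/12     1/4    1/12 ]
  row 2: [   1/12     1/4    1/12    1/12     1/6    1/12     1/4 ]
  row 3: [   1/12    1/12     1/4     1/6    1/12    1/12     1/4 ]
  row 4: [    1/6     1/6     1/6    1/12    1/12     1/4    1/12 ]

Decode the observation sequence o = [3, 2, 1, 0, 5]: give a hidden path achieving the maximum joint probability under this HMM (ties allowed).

t=0: δ = [4.167e-02, 5.556e-02, 6.944e-03, 5.556e-02, 1.389e-02]  (obs o_0=3)
t=1: δ = [1.157e-03, 7.716e-04, 1.447e-03, 4.630e-03, 1.736e-03]  ψ = [1, 1, 0, 3, 0]  (obs o_1=2)
t=2: δ = [6.430e-05, 6.430e-05, 1.929e-04, 1.286e-04, 1.286e-04]  ψ = [3, 3, 3, 3, 3]  (obs o_2=1)
t=3: δ = [3.572e-06, 5.358e-06, 2.679e-06, 3.572e-06, 5.358e-06]  ψ = [4, 2, 2, 3, 2]  (obs o_3=0)
t=4: δ = [4.465e-07, 2.233e-07, 1.240e-07, 1.116e-07, 2.233e-07]  ψ = [4, 1, 0, 1, 0]  (obs o_4=5)
backtrack: best end state = 0; path = [3, 3, 2, 4, 0]

path = [3, 3, 2, 4, 0]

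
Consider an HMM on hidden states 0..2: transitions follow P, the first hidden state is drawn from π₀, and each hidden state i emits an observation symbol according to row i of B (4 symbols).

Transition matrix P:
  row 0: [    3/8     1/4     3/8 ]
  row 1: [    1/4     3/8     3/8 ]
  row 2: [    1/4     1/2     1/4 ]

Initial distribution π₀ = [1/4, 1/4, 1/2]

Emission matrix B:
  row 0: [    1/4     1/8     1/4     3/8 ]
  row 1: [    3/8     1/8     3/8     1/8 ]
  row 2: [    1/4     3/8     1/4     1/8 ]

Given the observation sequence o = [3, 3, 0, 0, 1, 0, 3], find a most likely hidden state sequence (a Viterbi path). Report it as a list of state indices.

t=0: δ = [9.375e-02, 3.125e-02, 6.250e-02]  (obs o_0=3)
t=1: δ = [1.318e-02, 3.906e-03, 4.395e-03]  ψ = [0, 2, 0]  (obs o_1=3)
t=2: δ = [1.236e-03, 1.236e-03, 1.236e-03]  ψ = [0, 0, 0]  (obs o_2=0)
t=3: δ = [1.159e-04, 2.317e-04, 1.159e-04]  ψ = [0, 2, 0]  (obs o_3=0)
t=4: δ = [7.242e-06, 1.086e-05, 3.259e-05]  ψ = [1, 1, 1]  (obs o_4=1)
t=5: δ = [2.037e-06, 6.110e-06, 2.037e-06]  ψ = [2, 2, 2]  (obs o_5=0)
t=6: δ = [5.729e-07, 2.864e-07, 2.864e-07]  ψ = [1, 1, 1]  (obs o_6=3)
backtrack: best end state = 0; path = [0, 0, 2, 1, 2, 1, 0]

path = [0, 0, 2, 1, 2, 1, 0]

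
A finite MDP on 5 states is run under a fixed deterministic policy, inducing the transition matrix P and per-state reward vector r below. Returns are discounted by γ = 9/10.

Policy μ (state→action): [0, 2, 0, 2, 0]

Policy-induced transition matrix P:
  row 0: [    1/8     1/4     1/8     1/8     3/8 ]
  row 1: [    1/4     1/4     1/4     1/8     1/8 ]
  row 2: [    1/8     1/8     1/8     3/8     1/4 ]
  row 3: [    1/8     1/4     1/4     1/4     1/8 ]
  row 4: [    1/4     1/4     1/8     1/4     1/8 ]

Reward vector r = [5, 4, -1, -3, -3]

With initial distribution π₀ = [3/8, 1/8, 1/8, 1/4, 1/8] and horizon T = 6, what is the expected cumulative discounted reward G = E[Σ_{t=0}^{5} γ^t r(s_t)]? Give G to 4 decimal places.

t=0: π = [0.3750, 0.1250, 0.1250, 0.2500, 0.1250], E[r] = 1.1250, γ^t·E[r] = 1.125000, running G = 1.125000
t=1: π = [0.1563, 0.2344, 0.1719, 0.2031, 0.2344], E[r] = 0.2344, γ^t·E[r] = 0.210938, running G = 1.335938
t=2: π = [0.1836, 0.2285, 0.1797, 0.2227, 0.1855], E[r] = 0.4277, γ^t·E[r] = 0.346465, running G = 1.682402
t=3: π = [0.1768, 0.2275, 0.1814, 0.2209, 0.1934], E[r] = 0.3696, γ^t·E[r] = 0.269459, running G = 1.951862
t=4: π = [0.1776, 0.2273, 0.1811, 0.2221, 0.1919], E[r] = 0.3743, γ^t·E[r] = 0.245577, running G = 2.197439
t=5: π = [0.1774, 0.2274, 0.1812, 0.2220, 0.1920], E[r] = 0.3731, γ^t·E[r] = 0.220328, running G = 2.417767

G = 2.4178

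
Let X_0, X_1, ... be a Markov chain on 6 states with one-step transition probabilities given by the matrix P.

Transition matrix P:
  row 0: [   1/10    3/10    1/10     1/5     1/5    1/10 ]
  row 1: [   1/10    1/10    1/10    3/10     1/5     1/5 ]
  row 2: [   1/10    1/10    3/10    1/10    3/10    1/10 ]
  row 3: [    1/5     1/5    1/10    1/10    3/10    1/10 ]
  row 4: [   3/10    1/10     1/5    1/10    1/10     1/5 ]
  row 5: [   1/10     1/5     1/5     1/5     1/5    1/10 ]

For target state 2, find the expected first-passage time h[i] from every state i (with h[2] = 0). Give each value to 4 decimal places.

First-step conditioning: h[2] = 0; for i ≠ 2, h[i] = 1 + Σ_k P[i][k]·h[k].
  h[0] = 1 + 1/10·h[0] + 3/10·h[1] + 1/5·h[3] + 1/5·h[4] + 1/10·h[5]
  h[1] = 1 + 1/10·h[0] + 1/10·h[1] + 3/10·h[3] + 1/5·h[4] + 1/5·h[5]
  h[3] = 1 + 1/5·h[0] + 1/5·h[1] + 1/10·h[3] + 3/10·h[4] + 1/10·h[5]
  h[4] = 1 + 3/10·h[0] + 1/10·h[1] + 1/10·h[3] + 1/10·h[4] + 1/5·h[5]
  h[5] = 1 + 1/10·h[0] + 1/5·h[1] + 1/5·h[3] + 1/5·h[4] + 1/10·h[5]
Solving the 5×5 linear system over states ≠ 2 gives exactly h = [74465/9957, 24600/3319, 0, 73865/9957, 22400/3319, 67085/9957] (h[2] = 0 is the target).

h = [7.4787, 7.4119, 0.0000, 7.4184, 6.7490, 6.7375]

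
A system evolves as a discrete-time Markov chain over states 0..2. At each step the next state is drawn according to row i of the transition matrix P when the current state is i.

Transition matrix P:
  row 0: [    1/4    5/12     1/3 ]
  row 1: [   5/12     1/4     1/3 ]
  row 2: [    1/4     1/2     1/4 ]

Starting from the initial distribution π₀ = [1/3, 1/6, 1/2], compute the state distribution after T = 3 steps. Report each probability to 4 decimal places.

t=0: π = [0.3333, 0.1667, 0.5000]
t=1: π = [0.2778, 0.4306, 0.2917]
t=2: π = [0.3218, 0.3692, 0.3090]
t=3: π = [0.3115, 0.3809, 0.3076]

π = [0.3115, 0.3809, 0.3076]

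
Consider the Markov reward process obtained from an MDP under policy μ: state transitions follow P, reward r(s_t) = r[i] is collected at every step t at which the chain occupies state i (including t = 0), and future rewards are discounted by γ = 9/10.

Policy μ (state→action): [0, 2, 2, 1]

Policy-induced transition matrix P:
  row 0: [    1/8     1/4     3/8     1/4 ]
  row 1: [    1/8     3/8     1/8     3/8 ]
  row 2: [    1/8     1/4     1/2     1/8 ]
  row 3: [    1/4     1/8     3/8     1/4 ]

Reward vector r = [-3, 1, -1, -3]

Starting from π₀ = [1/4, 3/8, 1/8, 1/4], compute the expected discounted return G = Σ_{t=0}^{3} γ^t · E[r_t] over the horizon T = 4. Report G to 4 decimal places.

G = -4.4636

t=0: π = [0.2500, 0.3750, 0.1250, 0.2500], E[r] = -1.2500, γ^t·E[r] = -1.250000, running G = -1.250000
t=1: π = [0.1563, 0.2656, 0.2969, 0.2813], E[r] = -1.3438, γ^t·E[r] = -1.209375, running G = -2.459375
t=2: π = [0.1602, 0.2480, 0.3457, 0.2461], E[r] = -1.3164, γ^t·E[r] = -1.066289, running G = -3.525664
t=3: π = [0.1558, 0.2502, 0.3562, 0.2378], E[r] = -1.2866, γ^t·E[r] = -0.937947, running G = -4.463611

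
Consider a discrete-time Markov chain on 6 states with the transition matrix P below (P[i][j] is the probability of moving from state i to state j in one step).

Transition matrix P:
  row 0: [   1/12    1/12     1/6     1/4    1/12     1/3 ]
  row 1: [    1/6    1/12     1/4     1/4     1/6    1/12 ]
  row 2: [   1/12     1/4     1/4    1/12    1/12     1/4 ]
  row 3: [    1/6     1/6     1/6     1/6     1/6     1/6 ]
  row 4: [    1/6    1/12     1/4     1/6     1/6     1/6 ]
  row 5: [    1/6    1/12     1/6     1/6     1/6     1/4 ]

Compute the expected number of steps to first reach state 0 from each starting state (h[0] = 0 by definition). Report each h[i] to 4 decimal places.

h = [0.0000, 6.7454, 7.3068, 6.6982, 6.7450, 6.6939]

First-step conditioning: h[0] = 0; for i ≠ 0, h[i] = 1 + Σ_k P[i][k]·h[k].
  h[1] = 1 + 1/12·h[1] + 1/4·h[2] + 1/4·h[3] + 1/6·h[4] + 1/12·h[5]
  h[2] = 1 + 1/4·h[1] + 1/4·h[2] + 1/12·h[3] + 1/12·h[4] + 1/4·h[5]
  h[3] = 1 + 1/6·h[1] + 1/6·h[2] + 1/6·h[3] + 1/6·h[4] + 1/6·h[5]
  h[4] = 1 + 1/12·h[1] + 1/4·h[2] + 1/6·h[3] + 1/6·h[4] + 1/6·h[5]
  h[5] = 1 + 1/12·h[1] + 1/6·h[2] + 1/6·h[3] + 1/6·h[4] + 1/4·h[5]
Solving the 5×5 linear system over states ≠ 0 gives exactly h = [0, 18887/2800, 20459/2800, 3751/560, 1349/200, 18743/2800] (h[0] = 0 is the target).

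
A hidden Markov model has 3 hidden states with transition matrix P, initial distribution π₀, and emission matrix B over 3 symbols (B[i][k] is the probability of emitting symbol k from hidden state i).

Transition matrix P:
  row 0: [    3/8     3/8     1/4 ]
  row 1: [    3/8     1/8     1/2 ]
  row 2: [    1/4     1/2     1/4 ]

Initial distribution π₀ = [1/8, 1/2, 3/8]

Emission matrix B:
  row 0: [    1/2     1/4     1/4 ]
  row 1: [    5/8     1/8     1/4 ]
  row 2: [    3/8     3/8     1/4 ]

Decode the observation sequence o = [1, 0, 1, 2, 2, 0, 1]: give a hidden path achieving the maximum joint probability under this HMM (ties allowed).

t=0: δ = [3.125e-02, 6.250e-02, 1.406e-01]  (obs o_0=1)
t=1: δ = [1.758e-02, 4.395e-02, 1.318e-02]  ψ = [2, 2, 2]  (obs o_1=0)
t=2: δ = [4.120e-03, 8.240e-04, 8.240e-03]  ψ = [1, 0, 1]  (obs o_2=1)
t=3: δ = [5.150e-04, 1.030e-03, 5.150e-04]  ψ = [2, 2, 2]  (obs o_3=2)
t=4: δ = [9.656e-05, 6.437e-05, 1.287e-04]  ψ = [1, 2, 1]  (obs o_4=2)
t=5: δ = [1.810e-05, 4.023e-05, 1.207e-05]  ψ = [0, 2, 1]  (obs o_5=0)
t=6: δ = [3.772e-06, 8.487e-07, 7.544e-06]  ψ = [1, 0, 1]  (obs o_6=1)
backtrack: best end state = 2; path = [2, 1, 2, 1, 2, 1, 2]

path = [2, 1, 2, 1, 2, 1, 2]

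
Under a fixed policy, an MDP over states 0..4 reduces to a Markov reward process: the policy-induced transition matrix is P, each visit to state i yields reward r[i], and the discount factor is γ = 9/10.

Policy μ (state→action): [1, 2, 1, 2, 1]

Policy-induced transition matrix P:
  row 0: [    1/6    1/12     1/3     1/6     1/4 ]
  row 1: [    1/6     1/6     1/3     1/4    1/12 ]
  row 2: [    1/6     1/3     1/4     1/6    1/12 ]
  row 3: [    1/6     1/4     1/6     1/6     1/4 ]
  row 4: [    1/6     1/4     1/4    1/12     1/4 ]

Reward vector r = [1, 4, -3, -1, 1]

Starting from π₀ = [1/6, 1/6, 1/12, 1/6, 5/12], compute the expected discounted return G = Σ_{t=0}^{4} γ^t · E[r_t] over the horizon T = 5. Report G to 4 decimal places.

t=0: π = [0.1667, 0.1667, 0.0833, 0.1667, 0.4167], E[r] = 0.8333, γ^t·E[r] = 0.833333, running G = 0.833333
t=1: π = [0.1667, 0.2153, 0.2639, 0.1458, 0.2083], E[r] = 0.2986, γ^t·E[r] = 0.268750, running G = 1.102083
t=2: π = [0.1667, 0.2263, 0.2697, 0.1672, 0.1701], E[r] = 0.2656, γ^t·E[r] = 0.215156, running G = 1.317240
t=3: π = [0.1667, 0.2258, 0.2688, 0.1713, 0.1673], E[r] = 0.2596, γ^t·E[r] = 0.189246, running G = 1.506486
t=4: π = [0.1667, 0.2258, 0.2684, 0.1715, 0.1676], E[r] = 0.2606, γ^t·E[r] = 0.170983, running G = 1.677469

G = 1.6775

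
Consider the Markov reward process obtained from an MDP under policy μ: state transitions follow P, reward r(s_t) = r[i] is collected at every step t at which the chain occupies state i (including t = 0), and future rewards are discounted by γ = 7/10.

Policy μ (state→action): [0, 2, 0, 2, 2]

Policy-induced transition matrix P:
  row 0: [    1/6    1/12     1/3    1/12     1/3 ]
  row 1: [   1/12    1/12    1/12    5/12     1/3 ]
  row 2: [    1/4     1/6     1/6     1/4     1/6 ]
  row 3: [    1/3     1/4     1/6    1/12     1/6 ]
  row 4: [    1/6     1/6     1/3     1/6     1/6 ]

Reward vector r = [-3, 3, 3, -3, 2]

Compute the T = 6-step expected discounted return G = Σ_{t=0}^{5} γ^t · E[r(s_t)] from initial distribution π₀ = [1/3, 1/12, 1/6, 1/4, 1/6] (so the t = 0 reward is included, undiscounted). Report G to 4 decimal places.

G = 0.2232

t=0: π = [0.3333, 0.0833, 0.1667, 0.2500, 0.1667], E[r] = -0.6667, γ^t·E[r] = -0.666667, running G = -0.666667
t=1: π = [0.2153, 0.1528, 0.2431, 0.1528, 0.2361], E[r] = 0.5556, γ^t·E[r] = 0.388889, running G = -0.277778
t=2: π = [0.1997, 0.1487, 0.2292, 0.1944, 0.2280], E[r] = 0.4074, γ^t·E[r] = 0.199630, running G = -0.078148
t=3: π = [0.2058, 0.1538, 0.2255, 0.1901, 0.2247], E[r] = 0.4000, γ^t·E[r] = 0.137193, running G = 0.059045
t=4: π = [0.2043, 0.1525, 0.2256, 0.1909, 0.2266], E[r] = 0.4018, γ^t·E[r] = 0.096483, running G = 0.155528
t=5: π = [0.2046, 0.1528, 0.2258, 0.1907, 0.2261], E[r] = 0.4024, γ^t·E[r] = 0.067634, running G = 0.223162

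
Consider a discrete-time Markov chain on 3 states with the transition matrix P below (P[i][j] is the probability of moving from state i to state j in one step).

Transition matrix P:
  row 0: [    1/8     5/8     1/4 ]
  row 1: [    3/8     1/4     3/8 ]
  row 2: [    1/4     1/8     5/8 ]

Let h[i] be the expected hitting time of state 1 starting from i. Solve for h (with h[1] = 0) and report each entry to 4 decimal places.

First-step conditioning: h[1] = 0; for i ≠ 1, h[i] = 1 + Σ_k P[i][k]·h[k].
  h[0] = 1 + 1/8·h[0] + 1/4·h[2]
  h[2] = 1 + 1/4·h[0] + 5/8·h[2]
Solving the 2×2 linear system over states ≠ 1 gives exactly h = [40/17, 0, 72/17] (h[1] = 0 is the target).

h = [2.3529, 0.0000, 4.2353]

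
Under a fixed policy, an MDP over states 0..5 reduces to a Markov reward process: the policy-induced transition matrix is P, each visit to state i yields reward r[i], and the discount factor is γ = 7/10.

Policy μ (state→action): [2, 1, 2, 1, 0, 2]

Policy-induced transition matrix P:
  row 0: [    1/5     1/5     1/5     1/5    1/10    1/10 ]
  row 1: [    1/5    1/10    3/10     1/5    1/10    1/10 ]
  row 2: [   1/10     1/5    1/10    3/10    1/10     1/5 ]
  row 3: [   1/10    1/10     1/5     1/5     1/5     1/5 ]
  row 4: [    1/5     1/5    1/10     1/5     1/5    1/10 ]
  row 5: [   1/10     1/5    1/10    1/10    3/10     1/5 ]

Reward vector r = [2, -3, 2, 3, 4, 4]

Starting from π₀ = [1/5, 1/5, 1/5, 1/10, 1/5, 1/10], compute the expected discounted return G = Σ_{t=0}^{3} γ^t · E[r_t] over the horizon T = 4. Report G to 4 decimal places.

G = 4.7444

t=0: π = [0.2000, 0.2000, 0.2000, 0.1000, 0.2000, 0.1000], E[r] = 1.7000, γ^t·E[r] = 1.700000, running G = 1.700000
t=1: π = [0.1600, 0.1700, 0.1700, 0.2100, 0.1500, 0.1400], E[r] = 1.9400, γ^t·E[r] = 1.358000, running G = 3.058000
t=2: π = [0.1480, 0.1620, 0.1710, 0.2030, 0.1640, 0.1520], E[r] = 2.0250, γ^t·E[r] = 0.992250, running G = 4.050250
t=3: π = [0.1474, 0.1635, 0.1675, 0.2019, 0.1671, 0.1526], E[r] = 2.0238, γ^t·E[r] = 0.694163, running G = 4.744413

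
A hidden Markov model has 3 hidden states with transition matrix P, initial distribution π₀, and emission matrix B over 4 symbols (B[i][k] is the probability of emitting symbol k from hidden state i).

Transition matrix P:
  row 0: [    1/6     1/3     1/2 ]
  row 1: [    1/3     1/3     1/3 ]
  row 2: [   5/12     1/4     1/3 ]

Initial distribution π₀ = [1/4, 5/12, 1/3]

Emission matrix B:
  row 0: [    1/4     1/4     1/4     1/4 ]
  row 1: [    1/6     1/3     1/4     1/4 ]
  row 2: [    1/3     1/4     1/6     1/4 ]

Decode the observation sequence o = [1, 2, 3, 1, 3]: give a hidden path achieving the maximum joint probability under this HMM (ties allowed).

path = [1, 0, 2, 0, 2]

t=0: δ = [6.250e-02, 1.389e-01, 8.333e-02]  (obs o_0=1)
t=1: δ = [1.157e-02, 1.157e-02, 7.716e-03]  ψ = [1, 1, 1]  (obs o_1=2)
t=2: δ = [9.645e-04, 9.645e-04, 1.447e-03]  ψ = [1, 0, 0]  (obs o_2=3)
t=3: δ = [1.507e-04, 1.206e-04, 1.206e-04]  ψ = [2, 2, 0]  (obs o_3=1)
t=4: δ = [1.256e-05, 1.256e-05, 1.884e-05]  ψ = [2, 0, 0]  (obs o_4=3)
backtrack: best end state = 2; path = [1, 0, 2, 0, 2]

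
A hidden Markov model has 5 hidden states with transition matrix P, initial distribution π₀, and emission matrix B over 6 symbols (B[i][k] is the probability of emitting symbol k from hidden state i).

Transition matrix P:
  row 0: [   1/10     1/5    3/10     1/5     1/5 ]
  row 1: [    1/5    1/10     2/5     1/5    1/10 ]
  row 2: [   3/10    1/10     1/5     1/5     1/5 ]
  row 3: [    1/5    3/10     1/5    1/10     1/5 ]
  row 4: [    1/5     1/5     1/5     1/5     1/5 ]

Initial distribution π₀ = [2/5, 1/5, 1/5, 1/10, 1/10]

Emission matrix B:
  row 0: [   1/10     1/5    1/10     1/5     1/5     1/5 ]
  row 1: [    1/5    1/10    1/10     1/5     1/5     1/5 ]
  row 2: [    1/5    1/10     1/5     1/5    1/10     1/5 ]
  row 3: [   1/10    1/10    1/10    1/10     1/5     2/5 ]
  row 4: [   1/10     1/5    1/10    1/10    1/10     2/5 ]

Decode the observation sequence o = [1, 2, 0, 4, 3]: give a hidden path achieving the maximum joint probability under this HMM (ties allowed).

path = [0, 2, 2, 0, 2]

t=0: δ = [8.000e-02, 2.000e-02, 2.000e-02, 1.000e-02, 2.000e-02]  (obs o_0=1)
t=1: δ = [8.000e-04, 1.600e-03, 4.800e-03, 1.600e-03, 1.600e-03]  ψ = [0, 0, 0, 0, 0]  (obs o_1=2)
t=2: δ = [1.440e-04, 9.600e-05, 1.920e-04, 9.600e-05, 9.600e-05]  ψ = [2, 2, 2, 2, 2]  (obs o_2=0)
t=3: δ = [1.152e-05, 5.760e-06, 4.320e-06, 7.680e-06, 3.840e-06]  ψ = [2, 0, 0, 2, 2]  (obs o_3=4)
t=4: δ = [3.072e-07, 4.608e-07, 6.912e-07, 2.304e-07, 2.304e-07]  ψ = [3, 0, 0, 0, 0]  (obs o_4=3)
backtrack: best end state = 2; path = [0, 2, 2, 0, 2]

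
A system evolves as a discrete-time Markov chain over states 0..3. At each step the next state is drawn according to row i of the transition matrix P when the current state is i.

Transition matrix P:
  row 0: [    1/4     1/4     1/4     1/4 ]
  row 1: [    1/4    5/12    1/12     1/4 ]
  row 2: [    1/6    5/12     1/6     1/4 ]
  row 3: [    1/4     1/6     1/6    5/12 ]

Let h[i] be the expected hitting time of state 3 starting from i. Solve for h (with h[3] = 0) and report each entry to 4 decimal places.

First-step conditioning: h[3] = 0; for i ≠ 3, h[i] = 1 + Σ_k P[i][k]·h[k].
  h[0] = 1 + 1/4·h[0] + 1/4·h[1] + 1/4·h[2]
  h[1] = 1 + 1/4·h[0] + 5/12·h[1] + 1/12·h[2]
  h[2] = 1 + 1/6·h[0] + 5/12·h[1] + 1/6·h[2]
Solving the 3×3 linear system over states ≠ 3 gives exactly h = [4, 4, 4, 0] (h[3] = 0 is the target).

h = [4.0000, 4.0000, 4.0000, 0.0000]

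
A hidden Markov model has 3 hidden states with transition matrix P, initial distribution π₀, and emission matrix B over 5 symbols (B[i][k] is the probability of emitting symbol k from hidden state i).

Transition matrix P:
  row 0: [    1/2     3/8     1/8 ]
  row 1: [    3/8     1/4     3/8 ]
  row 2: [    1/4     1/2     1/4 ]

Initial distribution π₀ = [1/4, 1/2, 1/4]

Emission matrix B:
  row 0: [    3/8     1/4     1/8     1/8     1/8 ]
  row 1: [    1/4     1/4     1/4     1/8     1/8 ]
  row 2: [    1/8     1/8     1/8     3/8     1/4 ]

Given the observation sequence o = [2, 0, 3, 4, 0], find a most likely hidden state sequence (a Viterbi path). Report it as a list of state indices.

t=0: δ = [3.125e-02, 1.250e-01, 3.125e-02]  (obs o_0=2)
t=1: δ = [1.758e-02, 7.812e-03, 5.859e-03]  ψ = [1, 1, 1]  (obs o_1=0)
t=2: δ = [1.099e-03, 8.240e-04, 1.099e-03]  ψ = [0, 0, 1]  (obs o_2=3)
t=3: δ = [6.866e-05, 6.866e-05, 7.725e-05]  ψ = [0, 2, 1]  (obs o_3=4)
t=4: δ = [1.287e-05, 9.656e-06, 3.219e-06]  ψ = [0, 2, 1]  (obs o_4=0)
backtrack: best end state = 0; path = [1, 0, 0, 0, 0]

path = [1, 0, 0, 0, 0]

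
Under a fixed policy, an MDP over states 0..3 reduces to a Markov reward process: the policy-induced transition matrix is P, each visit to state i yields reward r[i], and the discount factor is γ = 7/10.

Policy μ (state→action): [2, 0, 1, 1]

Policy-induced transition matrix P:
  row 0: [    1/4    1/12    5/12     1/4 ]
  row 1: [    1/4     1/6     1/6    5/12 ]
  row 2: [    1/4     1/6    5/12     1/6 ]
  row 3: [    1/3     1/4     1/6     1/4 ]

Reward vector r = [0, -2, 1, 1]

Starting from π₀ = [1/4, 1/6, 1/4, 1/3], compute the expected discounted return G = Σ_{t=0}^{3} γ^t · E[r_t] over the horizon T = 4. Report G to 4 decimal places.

t=0: π = [0.2500, 0.1667, 0.2500, 0.3333], E[r] = 0.2500, γ^t·E[r] = 0.250000, running G = 0.250000
t=1: π = [0.2778, 0.1736, 0.2917, 0.2569], E[r] = 0.2014, γ^t·E[r] = 0.140972, running G = 0.390972
t=2: π = [0.2714, 0.1649, 0.3090, 0.2546], E[r] = 0.2338, γ^t·E[r] = 0.114560, running G = 0.505532
t=3: π = [0.2712, 0.1653, 0.3118, 0.2517], E[r] = 0.2330, γ^t·E[r] = 0.079911, running G = 0.585443

G = 0.5854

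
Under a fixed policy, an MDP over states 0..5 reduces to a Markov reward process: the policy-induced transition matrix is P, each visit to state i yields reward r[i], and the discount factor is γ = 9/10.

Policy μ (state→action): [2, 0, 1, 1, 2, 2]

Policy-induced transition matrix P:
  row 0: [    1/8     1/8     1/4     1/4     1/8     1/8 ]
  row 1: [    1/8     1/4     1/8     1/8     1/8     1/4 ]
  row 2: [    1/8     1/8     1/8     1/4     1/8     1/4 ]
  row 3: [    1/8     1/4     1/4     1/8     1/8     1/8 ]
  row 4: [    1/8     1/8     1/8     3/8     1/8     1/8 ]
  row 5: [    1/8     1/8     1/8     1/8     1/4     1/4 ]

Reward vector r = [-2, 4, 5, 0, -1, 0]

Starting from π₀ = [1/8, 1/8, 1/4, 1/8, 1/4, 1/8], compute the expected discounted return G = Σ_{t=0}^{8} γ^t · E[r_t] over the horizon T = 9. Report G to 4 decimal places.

t=0: π = [0.1250, 0.1250, 0.2500, 0.1250, 0.2500, 0.1250], E[r] = 1.2500, γ^t·E[r] = 1.250000, running G = 1.250000
t=1: π = [0.1250, 0.1563, 0.1563, 0.2344, 0.1406, 0.1875], E[r] = 1.0156, γ^t·E[r] = 0.914063, running G = 2.164063
t=2: π = [0.1250, 0.1738, 0.1699, 0.1953, 0.1484, 0.1875], E[r] = 1.1465, γ^t·E[r] = 0.928652, running G = 3.092715
t=3: π = [0.1250, 0.1711, 0.1650, 0.1990, 0.1484, 0.1914], E[r] = 1.1113, γ^t·E[r] = 0.810158, running G = 3.902873
t=4: π = [0.1250, 0.1713, 0.1655, 0.1984, 0.1489, 0.1909], E[r] = 1.1136, γ^t·E[r] = 0.730644, running G = 4.633517
t=5: π = [0.1250, 0.1712, 0.1654, 0.1985, 0.1489, 0.1910], E[r] = 1.1130, γ^t·E[r] = 0.657244, running G = 5.290761
t=6: π = [0.1250, 0.1712, 0.1654, 0.1985, 0.1489, 0.1909], E[r] = 1.1132, γ^t·E[r] = 0.591610, running G = 5.882371
t=7: π = [0.1250, 0.1712, 0.1654, 0.1985, 0.1489, 0.1910], E[r] = 1.1132, γ^t·E[r] = 0.532440, running G = 6.414811
t=8: π = [0.1250, 0.1712, 0.1654, 0.1985, 0.1489, 0.1910], E[r] = 1.1132, γ^t·E[r] = 0.479197, running G = 6.894008

G = 6.8940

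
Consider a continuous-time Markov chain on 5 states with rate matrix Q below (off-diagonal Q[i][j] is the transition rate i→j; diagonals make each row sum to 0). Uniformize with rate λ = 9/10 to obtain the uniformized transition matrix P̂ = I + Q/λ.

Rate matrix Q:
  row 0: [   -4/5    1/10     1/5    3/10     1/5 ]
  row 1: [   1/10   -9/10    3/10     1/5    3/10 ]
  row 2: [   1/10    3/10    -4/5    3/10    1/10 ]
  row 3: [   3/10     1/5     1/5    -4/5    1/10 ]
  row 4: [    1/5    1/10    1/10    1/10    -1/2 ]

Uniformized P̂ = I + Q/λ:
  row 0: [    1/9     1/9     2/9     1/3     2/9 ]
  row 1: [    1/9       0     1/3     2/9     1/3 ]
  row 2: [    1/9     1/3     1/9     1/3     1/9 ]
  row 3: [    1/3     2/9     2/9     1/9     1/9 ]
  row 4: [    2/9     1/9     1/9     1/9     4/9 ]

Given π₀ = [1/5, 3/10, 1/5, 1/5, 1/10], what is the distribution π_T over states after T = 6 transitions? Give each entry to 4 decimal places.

t=0: π = [0.2000, 0.3000, 0.2000, 0.2000, 0.1000]
t=1: π = [0.1667, 0.1444, 0.2222, 0.2333, 0.2333]
t=2: π = [0.1889, 0.1704, 0.1877, 0.2136, 0.2395]
t=3: π = [0.1852, 0.1576, 0.1937, 0.2137, 0.2498]
t=4: π = [0.1864, 0.1604, 0.1905, 0.2128, 0.2500]
t=5: π = [0.1862, 0.1593, 0.1911, 0.2127, 0.2508]
t=6: π = [0.1862, 0.1595, 0.1908, 0.2126, 0.2508]

π = [0.1862, 0.1595, 0.1908, 0.2126, 0.2508]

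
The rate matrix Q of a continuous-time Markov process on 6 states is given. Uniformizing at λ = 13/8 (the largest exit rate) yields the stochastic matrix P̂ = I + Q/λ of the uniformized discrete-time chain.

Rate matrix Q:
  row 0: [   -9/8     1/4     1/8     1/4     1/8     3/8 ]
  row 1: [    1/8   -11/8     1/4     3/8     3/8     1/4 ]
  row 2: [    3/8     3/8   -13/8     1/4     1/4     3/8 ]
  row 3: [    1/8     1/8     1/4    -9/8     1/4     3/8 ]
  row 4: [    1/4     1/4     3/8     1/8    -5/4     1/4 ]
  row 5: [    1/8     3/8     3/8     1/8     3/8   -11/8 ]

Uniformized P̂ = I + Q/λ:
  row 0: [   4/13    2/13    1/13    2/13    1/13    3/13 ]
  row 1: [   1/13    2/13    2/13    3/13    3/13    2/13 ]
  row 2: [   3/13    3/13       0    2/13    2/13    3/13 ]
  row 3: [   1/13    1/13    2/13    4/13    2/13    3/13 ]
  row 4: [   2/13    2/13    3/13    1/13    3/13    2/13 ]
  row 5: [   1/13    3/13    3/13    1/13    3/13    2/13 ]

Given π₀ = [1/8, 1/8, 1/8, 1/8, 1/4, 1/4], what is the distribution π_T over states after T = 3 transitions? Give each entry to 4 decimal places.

π = [0.1483, 0.1673, 0.1485, 0.1628, 0.1841, 0.1890]

t=0: π = [0.1250, 0.1250, 0.1250, 0.1250, 0.2500, 0.2500]
t=1: π = [0.1442, 0.1731, 0.1635, 0.1442, 0.1923, 0.1827]
t=2: π = [0.1501, 0.1694, 0.1464, 0.1605, 0.1849, 0.1886]
t=3: π = [0.1483, 0.1673, 0.1485, 0.1628, 0.1841, 0.1890]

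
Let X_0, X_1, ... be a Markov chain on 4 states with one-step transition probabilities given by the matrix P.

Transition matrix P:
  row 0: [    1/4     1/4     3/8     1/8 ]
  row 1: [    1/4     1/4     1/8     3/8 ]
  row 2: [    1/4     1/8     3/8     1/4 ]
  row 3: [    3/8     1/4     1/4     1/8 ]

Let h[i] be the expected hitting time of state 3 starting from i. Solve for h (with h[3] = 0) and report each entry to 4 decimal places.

First-step conditioning: h[3] = 0; for i ≠ 3, h[i] = 1 + Σ_k P[i][k]·h[k].
  h[0] = 1 + 1/4·h[0] + 1/4·h[1] + 3/8·h[2]
  h[1] = 1 + 1/4·h[0] + 1/4·h[1] + 1/8·h[2]
  h[2] = 1 + 1/4·h[0] + 1/8·h[1] + 3/8·h[2]
Solving the 3×3 linear system over states ≠ 3 gives exactly h = [124/27, 32/9, 112/27, 0] (h[3] = 0 is the target).

h = [4.5926, 3.5556, 4.1481, 0.0000]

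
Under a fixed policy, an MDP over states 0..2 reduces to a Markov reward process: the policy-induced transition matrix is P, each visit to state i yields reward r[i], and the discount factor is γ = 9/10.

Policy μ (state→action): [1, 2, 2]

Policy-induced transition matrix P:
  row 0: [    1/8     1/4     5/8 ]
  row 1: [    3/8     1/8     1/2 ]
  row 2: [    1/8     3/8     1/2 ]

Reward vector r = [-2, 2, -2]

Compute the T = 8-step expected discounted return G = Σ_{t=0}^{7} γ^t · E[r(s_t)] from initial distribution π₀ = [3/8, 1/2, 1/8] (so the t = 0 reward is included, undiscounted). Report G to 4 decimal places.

G = -4.3633

t=0: π = [0.3750, 0.5000, 0.1250], E[r] = 0.0000, γ^t·E[r] = 0.000000, running G = 0.000000
t=1: π = [0.2500, 0.2031, 0.5469], E[r] = -1.1875, γ^t·E[r] = -1.068750, running G = -1.068750
t=2: π = [0.1758, 0.2930, 0.5313], E[r] = -0.8281, γ^t·E[r] = -0.670781, running G = -1.739531
t=3: π = [0.1982, 0.2798, 0.5220], E[r] = -0.8809, γ^t·E[r] = -0.642146, running G = -2.381678
t=4: π = [0.1949, 0.2803, 0.5248], E[r] = -0.8789, γ^t·E[r] = -0.576650, running G = -2.958328
t=5: π = [0.1951, 0.2806, 0.5244], E[r] = -0.8777, γ^t·E[r] = -0.518301, running G = -3.476629
t=6: π = [0.1951, 0.2805, 0.5244], E[r] = -0.8781, γ^t·E[r] = -0.466657, running G = -3.943286
t=7: π = [0.1951, 0.2805, 0.5244], E[r] = -0.8780, γ^t·E[r] = -0.419967, running G = -4.363252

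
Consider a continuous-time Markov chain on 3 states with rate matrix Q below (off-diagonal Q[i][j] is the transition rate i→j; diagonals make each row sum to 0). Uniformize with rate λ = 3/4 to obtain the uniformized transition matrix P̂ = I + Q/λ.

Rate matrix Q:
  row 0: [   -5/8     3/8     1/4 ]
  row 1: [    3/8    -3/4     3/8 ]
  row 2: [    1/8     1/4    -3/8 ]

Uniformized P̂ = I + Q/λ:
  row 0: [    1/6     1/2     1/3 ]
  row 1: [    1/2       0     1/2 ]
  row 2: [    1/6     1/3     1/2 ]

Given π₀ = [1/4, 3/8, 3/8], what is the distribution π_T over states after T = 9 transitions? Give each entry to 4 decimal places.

π = [0.2609, 0.2825, 0.4565]

t=0: π = [0.2500, 0.3750, 0.3750]
t=1: π = [0.2917, 0.2500, 0.4583]
t=2: π = [0.2500, 0.2986, 0.4514]
t=3: π = [0.2662, 0.2755, 0.4583]
t=4: π = [0.2585, 0.2859, 0.4556]
t=5: π = [0.2620, 0.2811, 0.4569]
t=6: π = [0.2604, 0.2833, 0.4563]
t=7: π = [0.2611, 0.2823, 0.4566]
t=8: π = [0.2608, 0.2827, 0.4565]
t=9: π = [0.2609, 0.2825, 0.4565]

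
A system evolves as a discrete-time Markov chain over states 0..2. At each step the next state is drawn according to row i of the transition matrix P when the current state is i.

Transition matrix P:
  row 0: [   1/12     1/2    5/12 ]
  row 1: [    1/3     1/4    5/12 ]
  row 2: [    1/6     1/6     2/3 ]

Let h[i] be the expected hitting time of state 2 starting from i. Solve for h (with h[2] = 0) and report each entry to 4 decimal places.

h = [2.4000, 2.4000, 0.0000]

First-step conditioning: h[2] = 0; for i ≠ 2, h[i] = 1 + Σ_k P[i][k]·h[k].
  h[0] = 1 + 1/12·h[0] + 1/2·h[1]
  h[1] = 1 + 1/3·h[0] + 1/4·h[1]
Solving the 2×2 linear system over states ≠ 2 gives exactly h = [12/5, 12/5, 0] (h[2] = 0 is the target).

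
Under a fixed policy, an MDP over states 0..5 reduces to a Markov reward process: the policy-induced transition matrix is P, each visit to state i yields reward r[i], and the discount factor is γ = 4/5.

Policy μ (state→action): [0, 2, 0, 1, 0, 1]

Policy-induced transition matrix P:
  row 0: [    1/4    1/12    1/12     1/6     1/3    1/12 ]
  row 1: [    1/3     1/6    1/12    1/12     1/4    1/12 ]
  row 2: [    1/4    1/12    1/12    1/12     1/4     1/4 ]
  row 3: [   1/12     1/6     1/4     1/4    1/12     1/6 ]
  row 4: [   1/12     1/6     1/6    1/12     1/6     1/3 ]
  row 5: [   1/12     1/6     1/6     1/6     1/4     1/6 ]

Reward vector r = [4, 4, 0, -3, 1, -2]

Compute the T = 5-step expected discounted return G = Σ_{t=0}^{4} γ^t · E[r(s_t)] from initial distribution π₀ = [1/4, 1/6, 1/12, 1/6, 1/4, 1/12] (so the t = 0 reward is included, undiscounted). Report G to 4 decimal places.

G = 2.8903

t=0: π = [0.2500, 0.1667, 0.0833, 0.1667, 0.2500, 0.0833], E[r] = 1.2500, γ^t·E[r] = 1.250000, running G = 1.250000
t=1: π = [0.1806, 0.1389, 0.1389, 0.1389, 0.2222, 0.1806], E[r] = 0.7222, γ^t·E[r] = 0.577778, running G = 1.827778
t=2: π = [0.1713, 0.1400, 0.1400, 0.1366, 0.2234, 0.1887], E[r] = 0.6817, γ^t·E[r] = 0.436296, running G = 2.264074
t=3: π = [0.1702, 0.1407, 0.1404, 0.1361, 0.2229, 0.1896], E[r] = 0.6792, γ^t·E[r] = 0.347753, running G = 2.611827
t=4: π = [0.1703, 0.1408, 0.1404, 0.1360, 0.2229, 0.1896], E[r] = 0.6800, γ^t·E[r] = 0.278522, running G = 2.890349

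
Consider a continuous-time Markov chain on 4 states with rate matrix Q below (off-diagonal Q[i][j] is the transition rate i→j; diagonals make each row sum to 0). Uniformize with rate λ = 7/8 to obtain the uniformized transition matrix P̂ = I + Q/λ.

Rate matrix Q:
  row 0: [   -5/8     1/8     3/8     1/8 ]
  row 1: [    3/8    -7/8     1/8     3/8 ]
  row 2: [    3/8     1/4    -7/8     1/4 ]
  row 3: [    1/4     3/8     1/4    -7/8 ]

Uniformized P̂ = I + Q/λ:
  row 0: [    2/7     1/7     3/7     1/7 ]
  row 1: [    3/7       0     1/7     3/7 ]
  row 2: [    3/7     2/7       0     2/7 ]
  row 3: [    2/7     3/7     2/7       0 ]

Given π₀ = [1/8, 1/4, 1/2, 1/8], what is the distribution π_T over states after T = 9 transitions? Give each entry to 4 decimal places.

t=0: π = [0.1250, 0.2500, 0.5000, 0.1250]
t=1: π = [0.3929, 0.2143, 0.1250, 0.2679]
t=2: π = [0.3342, 0.2066, 0.2755, 0.1837]
t=3: π = [0.3546, 0.2052, 0.2252, 0.2150]
t=4: π = [0.3472, 0.2072, 0.2427, 0.2029]
t=5: π = [0.3500, 0.2059, 0.2364, 0.2077]
t=6: π = [0.3489, 0.2066, 0.2388, 0.2058]
t=7: π = [0.3493, 0.2063, 0.2378, 0.2066]
t=8: π = [0.3492, 0.2064, 0.2382, 0.2063]
t=9: π = [0.3492, 0.2063, 0.2381, 0.2064]

π = [0.3492, 0.2063, 0.2381, 0.2064]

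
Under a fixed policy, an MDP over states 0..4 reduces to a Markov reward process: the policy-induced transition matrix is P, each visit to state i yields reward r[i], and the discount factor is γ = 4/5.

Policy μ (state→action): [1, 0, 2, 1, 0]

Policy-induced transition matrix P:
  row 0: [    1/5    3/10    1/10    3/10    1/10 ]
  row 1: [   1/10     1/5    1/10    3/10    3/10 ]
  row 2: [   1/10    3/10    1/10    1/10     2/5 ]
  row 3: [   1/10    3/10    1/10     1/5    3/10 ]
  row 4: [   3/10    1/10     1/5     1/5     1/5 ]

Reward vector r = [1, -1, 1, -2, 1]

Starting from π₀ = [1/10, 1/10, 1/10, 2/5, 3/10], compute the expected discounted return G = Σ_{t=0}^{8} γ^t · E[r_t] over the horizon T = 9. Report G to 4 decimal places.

G = -0.8089

t=0: π = [0.1000, 0.1000, 0.1000, 0.4000, 0.3000], E[r] = -0.4000, γ^t·E[r] = -0.400000, running G = -0.400000
t=1: π = [0.1700, 0.2300, 0.1300, 0.2100, 0.2600], E[r] = -0.0900, γ^t·E[r] = -0.072000, running G = -0.472000
t=2: π = [0.1690, 0.2250, 0.1260, 0.2270, 0.2530], E[r] = -0.1310, γ^t·E[r] = -0.083840, running G = -0.555840
t=3: π = [0.1675, 0.2269, 0.1253, 0.2268, 0.2535], E[r] = -0.1342, γ^t·E[r] = -0.068710, running G = -0.624550
t=4: π = [0.1675, 0.2266, 0.1254, 0.2269, 0.2537], E[r] = -0.1340, γ^t·E[r] = -0.054866, running G = -0.679416
t=5: π = [0.1675, 0.2266, 0.1254, 0.2269, 0.2537], E[r] = -0.1338, γ^t·E[r] = -0.043850, running G = -0.723266
t=6: π = [0.1675, 0.2266, 0.1254, 0.2269, 0.2537], E[r] = -0.1338, γ^t·E[r] = -0.035081, running G = -0.758347
t=7: π = [0.1675, 0.2266, 0.1254, 0.2269, 0.2537], E[r] = -0.1338, γ^t·E[r] = -0.028065, running G = -0.786412
t=8: π = [0.1675, 0.2266, 0.1254, 0.2269, 0.2537], E[r] = -0.1338, γ^t·E[r] = -0.022452, running G = -0.808865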